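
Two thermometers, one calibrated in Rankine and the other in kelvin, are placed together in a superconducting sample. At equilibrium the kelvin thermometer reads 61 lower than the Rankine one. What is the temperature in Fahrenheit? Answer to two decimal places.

-322.42°F

Let x be the Rankine reading; then the kelvin reading is 5/9·x.
(5/9·x) - x = -61  ⇒  (-4/9)·x = -61  ⇒  x = 137.2500°R.
In Celsius: (137.25 - 491.67) × 5/9 = -196.9000°C.
In Fahrenheit: -196.9000 × 1.8 + 32 = -322.42°F.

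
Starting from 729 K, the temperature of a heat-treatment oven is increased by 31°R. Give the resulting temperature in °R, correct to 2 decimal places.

Initial temperature in Celsius: 729 - 273.15 = 455.8500°C.
The 31°R change is an interval, so only the factor 5/9 applies: +31 × 5/9 = +17.2222°C.
Final Celsius temperature: 455.8500 + 17.2222 = 473.0722°C.
In Rankine: 473.0722 × 1.8 + 491.67 = 1343.20°R.

1343.20°R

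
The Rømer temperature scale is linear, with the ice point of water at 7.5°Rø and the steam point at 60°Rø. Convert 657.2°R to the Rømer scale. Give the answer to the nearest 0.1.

55.8°Rø

First in Celsius: (657.2 - 491.67) × 5/9 = 91.9611°C.
Linearly onto the Rømer scale: 7.5 + (91.9611 / 100) × (60 - 7.5) = 55.8°Rø.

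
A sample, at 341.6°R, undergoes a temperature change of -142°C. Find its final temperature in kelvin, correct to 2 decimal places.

47.78 K

Initial temperature in Celsius: (341.6 - 491.67) × 5/9 = -83.3722°C.
Final Celsius temperature: -83.3722 - 142.0000 = -225.3722°C.
In kelvin: -225.3722 + 273.15 = 47.78 K.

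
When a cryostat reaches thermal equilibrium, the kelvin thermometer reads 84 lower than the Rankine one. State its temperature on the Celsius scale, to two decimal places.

-168.15°C

Let x be the Rankine reading; then the kelvin reading is 5/9·x.
(5/9·x) - x = -84  ⇒  (-4/9)·x = -84  ⇒  x = 189.0000°R.
In Celsius: (189 - 491.67) × 5/9 = -168.15°C.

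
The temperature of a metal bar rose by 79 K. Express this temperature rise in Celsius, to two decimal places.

Kelvin and Celsius degrees are the same size, so the interval is unchanged: 79.00.

79.00°C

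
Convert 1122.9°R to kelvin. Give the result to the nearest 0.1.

In Celsius: (1122.9 - 491.67) × 5/9 = 350.6833°C.
In kelvin: 350.6833 + 273.15 = 623.8 K.

623.8 K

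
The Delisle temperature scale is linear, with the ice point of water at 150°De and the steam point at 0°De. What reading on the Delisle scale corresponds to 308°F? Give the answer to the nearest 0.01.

-80.00°De

First in Celsius: (308 - 32) × 5/9 = 153.3333°C.
Linearly onto the Delisle scale: 150 + (153.3333 / 100) × (0 - 150) = -80.00°De.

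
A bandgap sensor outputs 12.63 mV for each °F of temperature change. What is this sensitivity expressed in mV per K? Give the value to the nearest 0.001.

22.734 mV per K

The quantity depends on a temperature interval, so only the ratio of degree sizes applies; the offset between the scales is irrelevant.
A change of 1 K is a change of 1.8°F, so per K the value is 12.63 × 1.8 = 22.734.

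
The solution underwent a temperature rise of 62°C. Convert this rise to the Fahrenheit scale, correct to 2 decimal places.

111.60°F

Only the scale ratio 1.8 matters for a change in temperature.
62 × 1.8 = 111.60.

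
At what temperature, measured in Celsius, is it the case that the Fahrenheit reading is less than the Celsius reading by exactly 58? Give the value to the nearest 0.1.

-112.5°C

Let C be the Celsius reading. The Fahrenheit reading is F = 1.8·C + 32.
Require F - C = -58: (0.8)·C + 32 = -58.
C = (-58 - 32) / (0.8) = -112.5.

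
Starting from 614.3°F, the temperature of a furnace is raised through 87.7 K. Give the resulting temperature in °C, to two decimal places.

411.20°C

Initial temperature in Celsius: (614.3 - 32) × 5/9 = 323.5000°C.
The 87.7 K change is an interval; Kelvin and Celsius degrees are the same size, so ΔC = +87.7°C.
Final Celsius temperature: 323.5000 + 87.7000 = 411.2000°C.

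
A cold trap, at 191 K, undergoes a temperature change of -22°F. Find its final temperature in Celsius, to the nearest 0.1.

Initial temperature in Celsius: 191 - 273.15 = -82.1500°C.
The 22°F change is an interval, so only the factor 5/9 applies: -22 × 5/9 = -12.2222°C.
Final Celsius temperature: -82.1500 - 12.2222 = -94.3722°C.

-94.4°C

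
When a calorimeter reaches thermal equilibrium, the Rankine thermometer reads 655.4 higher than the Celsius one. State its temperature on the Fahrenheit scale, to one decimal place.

400.4°F

Let x be the Celsius reading; then the Rankine reading is 1.8·x + 491.67.
(1.8·x + 491.67) - x = 655.4  ⇒  (0.8)·x = 163.73  ⇒  x = 204.6625°C.
In Fahrenheit: 204.6625 × 1.8 + 32 = 400.4°F.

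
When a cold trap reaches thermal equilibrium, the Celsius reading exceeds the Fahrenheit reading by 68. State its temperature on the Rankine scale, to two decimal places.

Let x be the Celsius reading; then the Fahrenheit reading is 1.8·x + 32.
(1.8·x + 32) - x = -68  ⇒  (0.8)·x = -100  ⇒  x = -125.0000°C.
In Rankine: -125.0000 × 1.8 + 491.67 = 266.67°R.

266.67°R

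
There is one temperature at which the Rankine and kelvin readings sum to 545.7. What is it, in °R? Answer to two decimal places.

350.81°R

Let R be the Rankine reading. The kelvin reading is K = 5/9·R.
Require R + K = 545.7: (14/9)·R = 545.7.
R = (545.7) / (14/9) = 350.81.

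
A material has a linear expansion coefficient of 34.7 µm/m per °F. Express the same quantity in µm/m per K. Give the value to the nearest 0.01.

62.46 µm/m per K

The quantity depends on a temperature interval, so only the ratio of degree sizes applies; the offset between the scales is irrelevant.
A change of 1 K is a change of 1.8°F, so per K the value is 34.7 × 1.8 = 62.46.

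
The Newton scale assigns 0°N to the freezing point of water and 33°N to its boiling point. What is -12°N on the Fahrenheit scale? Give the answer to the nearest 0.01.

Linear interpolation between the fixed points: C = (-12 - 0) × 100 / (33 - 0) = -36.3636°C.
Then -36.3636 × 1.8 + 32 = -33.45°F.

-33.45°F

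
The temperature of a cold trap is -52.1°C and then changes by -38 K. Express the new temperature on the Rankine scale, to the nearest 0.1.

329.5°R

The 38 K change is an interval; Kelvin and Celsius degrees are the same size, so ΔC = -38°C.
Final Celsius temperature: -52.1000 - 38.0000 = -90.1000°C.
In Rankine: -90.1000 × 1.8 + 491.67 = 329.5°R.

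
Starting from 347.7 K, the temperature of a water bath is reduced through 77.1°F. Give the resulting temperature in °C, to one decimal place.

31.7°C

Initial temperature in Celsius: 347.7 - 273.15 = 74.5500°C.
The 77.1°F change is an interval, so only the factor 5/9 applies: -77.1 × 5/9 = -42.8333°C.
Final Celsius temperature: 74.5500 - 42.8333 = 31.7167°C.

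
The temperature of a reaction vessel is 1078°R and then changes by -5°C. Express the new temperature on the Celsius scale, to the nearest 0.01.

320.74°C

Initial temperature in Celsius: (1078 - 491.67) × 5/9 = 325.7389°C.
Final Celsius temperature: 325.7389 - 5.0000 = 320.7389°C.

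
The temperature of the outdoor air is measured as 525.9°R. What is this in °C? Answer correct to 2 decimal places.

In Celsius: (525.9 - 491.67) × 5/9 = 19.0167°C.

19.02°C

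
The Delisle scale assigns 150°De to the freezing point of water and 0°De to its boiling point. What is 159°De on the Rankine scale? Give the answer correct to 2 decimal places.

Linear interpolation between the fixed points: C = (159 - 150) × 100 / (0 - 150) = -6.0000°C.
Then -6.0000 × 1.8 + 491.67 = 480.87°R.

480.87°R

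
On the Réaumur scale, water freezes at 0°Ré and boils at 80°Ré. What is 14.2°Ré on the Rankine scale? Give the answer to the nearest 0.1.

523.6°R

Linear interpolation between the fixed points: C = (14.2 - 0) × 100 / (80 - 0) = 17.7500°C.
Then 17.7500 × 1.8 + 491.67 = 523.6°R.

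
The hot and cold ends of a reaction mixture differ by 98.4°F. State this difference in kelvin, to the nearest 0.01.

An interval of 1°F corresponds to 5/9 K.
98.4 × 5/9 = 54.67.

54.67 K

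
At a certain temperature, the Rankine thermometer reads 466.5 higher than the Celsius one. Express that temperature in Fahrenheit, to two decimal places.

Let x be the Celsius reading; then the Rankine reading is 1.8·x + 491.67.
(1.8·x + 491.67) - x = 466.5  ⇒  (0.8)·x = -25.17  ⇒  x = -31.4625°C.
In Fahrenheit: -31.4625 × 1.8 + 32 = -24.63°F.

-24.63°F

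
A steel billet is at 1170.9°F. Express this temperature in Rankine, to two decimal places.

In Celsius: (1170.9 - 32) × 5/9 = 632.7222°C.
In Rankine: 632.7222 × 1.8 + 491.67 = 1630.57°R.

1630.57°R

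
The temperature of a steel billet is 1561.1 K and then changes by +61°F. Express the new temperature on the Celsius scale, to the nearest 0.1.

1321.8°C

Initial temperature in Celsius: 1561.1 - 273.15 = 1287.9500°C.
The 61°F change is an interval, so only the factor 5/9 applies: +61 × 5/9 = +33.8889°C.
Final Celsius temperature: 1287.9500 + 33.8889 = 1321.8389°C.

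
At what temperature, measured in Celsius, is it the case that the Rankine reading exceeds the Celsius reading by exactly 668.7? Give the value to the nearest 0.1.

Let C be the Celsius reading. The Rankine reading is R = 1.8·C + 491.67.
Require R - C = 668.7: (0.8)·C + 491.67 = 668.7.
C = (668.7 - 491.67) / (0.8) = 221.3.

221.3°C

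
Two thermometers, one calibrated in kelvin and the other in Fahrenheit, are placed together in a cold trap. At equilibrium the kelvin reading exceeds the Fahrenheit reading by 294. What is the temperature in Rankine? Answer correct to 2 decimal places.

372.76°R

Let x be the kelvin reading; then the Fahrenheit reading is 1.8·x - 459.67.
(1.8·x - 459.67) - x = -294  ⇒  (0.8)·x = 165.67  ⇒  x = 207.0875 K.
In Celsius: 207.0875 - 273.15 = -66.0625°C.
In Rankine: -66.0625 × 1.8 + 491.67 = 372.76°R.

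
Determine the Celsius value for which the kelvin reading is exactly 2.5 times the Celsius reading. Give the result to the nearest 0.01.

182.10°C

Let C be the Celsius reading. The kelvin reading is K = 1·C + 273.15.
Require K = 2.5·C: 1·C + 273.15 = 2.5·C.
(-1.5)·C = -273.15  ⇒  C = 182.10.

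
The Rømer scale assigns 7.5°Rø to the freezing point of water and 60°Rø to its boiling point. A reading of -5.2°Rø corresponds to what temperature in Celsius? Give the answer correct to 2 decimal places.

-24.19°C

Linear interpolation between the fixed points: C = (-5.2 - 7.5) × 100 / (60 - 7.5) = -24.1905°C.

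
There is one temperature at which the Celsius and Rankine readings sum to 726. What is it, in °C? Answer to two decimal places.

Let C be the Celsius reading. The Rankine reading is R = 1.8·C + 491.67.
Require C + R = 726: (2.8)·C + 491.67 = 726.
C = (726 - 491.67) / (2.8) = 83.69.

83.69°C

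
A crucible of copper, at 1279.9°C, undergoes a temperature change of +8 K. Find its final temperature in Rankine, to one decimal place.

2809.9°R

The 8 K change is an interval; Kelvin and Celsius degrees are the same size, so ΔC = +8°C.
Final Celsius temperature: 1279.9000 + 8.0000 = 1287.9000°C.
In Rankine: 1287.9000 × 1.8 + 491.67 = 2809.9°R.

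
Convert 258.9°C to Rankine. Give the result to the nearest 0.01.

957.69°R

In Rankine: 258.9000 × 1.8 + 491.67 = 957.69°R.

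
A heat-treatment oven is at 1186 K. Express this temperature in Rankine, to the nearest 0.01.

In Celsius: 1186 - 273.15 = 912.8500°C.
In Rankine: 912.8500 × 1.8 + 491.67 = 2134.80°R.

2134.80°R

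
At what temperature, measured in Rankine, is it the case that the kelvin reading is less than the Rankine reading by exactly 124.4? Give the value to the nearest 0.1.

Let R be the Rankine reading. The kelvin reading is K = 5/9·R.
Require K - R = -124.4: (-4/9)·R = -124.4.
R = (-124.4) / (-4/9) = 279.9.

279.9°R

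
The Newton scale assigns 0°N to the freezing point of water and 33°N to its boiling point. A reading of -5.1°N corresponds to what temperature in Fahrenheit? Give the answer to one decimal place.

4.2°F

Linear interpolation between the fixed points: C = (-5.1 - 0) × 100 / (33 - 0) = -15.4545°C.
Then -15.4545 × 1.8 + 32 = 4.2°F.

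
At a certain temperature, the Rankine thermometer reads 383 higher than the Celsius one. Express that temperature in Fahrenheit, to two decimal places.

-212.51°F

Let x be the Celsius reading; then the Rankine reading is 1.8·x + 491.67.
(1.8·x + 491.67) - x = 383  ⇒  (0.8)·x = -108.67  ⇒  x = -135.8375°C.
In Fahrenheit: -135.8375 × 1.8 + 32 = -212.51°F.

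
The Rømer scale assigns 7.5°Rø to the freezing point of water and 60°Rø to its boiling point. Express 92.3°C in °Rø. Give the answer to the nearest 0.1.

Linearly onto the Rømer scale: 7.5 + (92.3000 / 100) × (60 - 7.5) = 56.0°Rø.

56.0°Rø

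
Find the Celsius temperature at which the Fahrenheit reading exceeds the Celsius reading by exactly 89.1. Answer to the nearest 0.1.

Let C be the Celsius reading. The Fahrenheit reading is F = 1.8·C + 32.
Require F - C = 89.1: (0.8)·C + 32 = 89.1.
C = (89.1 - 32) / (0.8) = 71.4.

71.4°C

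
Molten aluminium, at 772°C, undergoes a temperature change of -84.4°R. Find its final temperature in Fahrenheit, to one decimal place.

1337.2°F

The 84.4°R change is an interval, so only the factor 5/9 applies: -84.4 × 5/9 = -46.8889°C.
Final Celsius temperature: 772.0000 - 46.8889 = 725.1111°C.
In Fahrenheit: 725.1111 × 1.8 + 32 = 1337.2°F.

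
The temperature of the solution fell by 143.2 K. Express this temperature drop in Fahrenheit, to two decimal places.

An interval of 1 K corresponds to 1.8°F.
143.2 × 1.8 = 257.76.

257.76°F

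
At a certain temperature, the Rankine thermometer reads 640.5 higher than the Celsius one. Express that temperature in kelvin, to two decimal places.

Let x be the Celsius reading; then the Rankine reading is 1.8·x + 491.67.
(1.8·x + 491.67) - x = 640.5  ⇒  (0.8)·x = 148.83  ⇒  x = 186.0375°C.
In kelvin: 186.0375 + 273.15 = 459.19 K.

459.19 K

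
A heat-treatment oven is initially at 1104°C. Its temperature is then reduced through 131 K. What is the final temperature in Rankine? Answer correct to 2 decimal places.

The 131 K change is an interval; Kelvin and Celsius degrees are the same size, so ΔC = -131°C.
Final Celsius temperature: 1104.0000 - 131.0000 = 973.0000°C.
In Rankine: 973.0000 × 1.8 + 491.67 = 2243.07°R.

2243.07°R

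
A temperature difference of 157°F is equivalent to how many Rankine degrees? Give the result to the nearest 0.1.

Fahrenheit and Rankine degrees are the same size, so the interval is unchanged: 157.0.

157.0°R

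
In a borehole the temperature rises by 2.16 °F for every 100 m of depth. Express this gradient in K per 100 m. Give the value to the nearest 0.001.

1.200 K/100 m

The quantity depends on a temperature interval, so only the ratio of degree sizes applies; the offset between the scales is irrelevant.
A change of 1°F is a change of 5/9 K, so 2.16 × 5/9 = 1.200.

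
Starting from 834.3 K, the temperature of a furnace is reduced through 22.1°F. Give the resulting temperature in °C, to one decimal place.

Initial temperature in Celsius: 834.3 - 273.15 = 561.1500°C.
The 22.1°F change is an interval, so only the factor 5/9 applies: -22.1 × 5/9 = -12.2778°C.
Final Celsius temperature: 561.1500 - 12.2778 = 548.8722°C.

548.9°C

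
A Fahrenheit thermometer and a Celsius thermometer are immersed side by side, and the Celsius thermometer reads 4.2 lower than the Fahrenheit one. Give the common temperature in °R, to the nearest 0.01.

Let x be the Fahrenheit reading; then the Celsius reading is 5/9·x - 17.7778.
(5/9·x - 17.7778) - x = -4.2  ⇒  (-4/9)·x = 13.5778  ⇒  x = -30.5500°F.
In Celsius: (-30.55 - 32) × 5/9 = -34.7500°C.
In Rankine: -34.7500 × 1.8 + 491.67 = 429.12°R.

429.12°R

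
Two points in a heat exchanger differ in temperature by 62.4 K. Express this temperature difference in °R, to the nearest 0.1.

112.3°R

An interval of 1 K corresponds to 1.8°R.
62.4 × 1.8 = 112.3.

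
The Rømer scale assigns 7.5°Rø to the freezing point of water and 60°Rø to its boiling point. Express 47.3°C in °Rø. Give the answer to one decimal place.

Linearly onto the Rømer scale: 7.5 + (47.3000 / 100) × (60 - 7.5) = 32.3°Rø.

32.3°Rø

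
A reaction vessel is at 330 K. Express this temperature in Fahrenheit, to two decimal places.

134.33°F

In Celsius: 330 - 273.15 = 56.8500°C.
In Fahrenheit: 56.8500 × 1.8 + 32 = 134.33°F.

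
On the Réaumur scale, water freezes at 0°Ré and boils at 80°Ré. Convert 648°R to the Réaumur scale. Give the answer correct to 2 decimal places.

69.48°Ré

First in Celsius: (648 - 491.67) × 5/9 = 86.8500°C.
Linearly onto the Réaumur scale: 0 + (86.8500 / 100) × (80 - 0) = 69.48°Ré.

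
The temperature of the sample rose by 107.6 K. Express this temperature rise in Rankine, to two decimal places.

193.68°R

For a temperature interval the offset drops out; only the factor 1.8 applies.
107.6 × 1.8 = 193.68.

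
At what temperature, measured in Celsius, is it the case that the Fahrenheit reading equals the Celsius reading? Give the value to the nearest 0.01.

Let C be the Celsius reading. The Fahrenheit reading is F = 1.8·C + 32.
Set F = C: 1.8·C + 32 = C.
(0.8)·C = -32  ⇒  C = -40.00.

-40.00°C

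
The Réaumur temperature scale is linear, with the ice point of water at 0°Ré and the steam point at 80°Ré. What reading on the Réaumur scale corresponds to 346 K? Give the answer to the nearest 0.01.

First in Celsius: 346 - 273.15 = 72.8500°C.
Linearly onto the Réaumur scale: 0 + (72.8500 / 100) × (80 - 0) = 58.28°Ré.

58.28°Ré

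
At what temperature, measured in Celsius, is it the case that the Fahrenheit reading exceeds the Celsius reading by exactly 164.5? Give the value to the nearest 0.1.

165.6°C

Let C be the Celsius reading. The Fahrenheit reading is F = 1.8·C + 32.
Require F - C = 164.5: (0.8)·C + 32 = 164.5.
C = (164.5 - 32) / (0.8) = 165.6.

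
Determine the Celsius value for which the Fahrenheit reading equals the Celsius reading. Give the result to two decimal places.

Let C be the Celsius reading. The Fahrenheit reading is F = 1.8·C + 32.
Set F = C: 1.8·C + 32 = C.
(0.8)·C = -32  ⇒  C = -40.00.

-40.00°C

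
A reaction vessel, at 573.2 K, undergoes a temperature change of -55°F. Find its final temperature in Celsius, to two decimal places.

Initial temperature in Celsius: 573.2 - 273.15 = 300.0500°C.
The 55°F change is an interval, so only the factor 5/9 applies: -55 × 5/9 = -30.5556°C.
Final Celsius temperature: 300.0500 - 30.5556 = 269.4944°C.

269.49°C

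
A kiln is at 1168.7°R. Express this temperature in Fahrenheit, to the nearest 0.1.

In Celsius: (1168.7 - 491.67) × 5/9 = 376.1278°C.
In Fahrenheit: 376.1278 × 1.8 + 32 = 709.0°F.

709.0°F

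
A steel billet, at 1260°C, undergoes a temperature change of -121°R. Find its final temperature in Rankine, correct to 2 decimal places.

2638.67°R

The 121°R change is an interval, so only the factor 5/9 applies: -121 × 5/9 = -67.2222°C.
Final Celsius temperature: 1260.0000 - 67.2222 = 1192.7778°C.
In Rankine: 1192.7778 × 1.8 + 491.67 = 2638.67°R.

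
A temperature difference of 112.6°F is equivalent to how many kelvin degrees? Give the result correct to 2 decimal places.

An interval of 1°F corresponds to 5/9 K.
112.6 × 5/9 = 62.56.

62.56 K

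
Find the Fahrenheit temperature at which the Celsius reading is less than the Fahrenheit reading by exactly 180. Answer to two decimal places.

365.00°F

Let F be the Fahrenheit reading. The Celsius reading is C = 5/9·F - 17.7778.
Require C - F = -180: (-4/9)·F - 17.7778 = -180.
F = (-180 + 17.7778) / (-4/9) = 365.00.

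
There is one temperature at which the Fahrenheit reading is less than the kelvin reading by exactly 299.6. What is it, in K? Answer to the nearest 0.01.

200.09 K

Let K be the kelvin reading. The Fahrenheit reading is F = 1.8·K - 459.67.
Require F - K = -299.6: (0.8)·K - 459.67 = -299.6.
K = (-299.6 + 459.67) / (0.8) = 200.09.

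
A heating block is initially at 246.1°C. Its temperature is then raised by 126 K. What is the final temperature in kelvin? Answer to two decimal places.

645.25 K

The 126 K change is an interval; Kelvin and Celsius degrees are the same size, so ΔC = +126°C.
Final Celsius temperature: 246.1000 + 126.0000 = 372.1000°C.
In kelvin: 372.1000 + 273.15 = 645.25 K.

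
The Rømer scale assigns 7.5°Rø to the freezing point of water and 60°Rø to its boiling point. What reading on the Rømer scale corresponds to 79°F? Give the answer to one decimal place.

First in Celsius: (79 - 32) × 5/9 = 26.1111°C.
Linearly onto the Rømer scale: 7.5 + (26.1111 / 100) × (60 - 7.5) = 21.2°Rø.

21.2°Rø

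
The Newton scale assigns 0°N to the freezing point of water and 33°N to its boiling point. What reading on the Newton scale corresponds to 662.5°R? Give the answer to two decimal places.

31.32°N

First in Celsius: (662.5 - 491.67) × 5/9 = 94.9056°C.
Linearly onto the Newton scale: 0 + (94.9056 / 100) × (33 - 0) = 31.32°N.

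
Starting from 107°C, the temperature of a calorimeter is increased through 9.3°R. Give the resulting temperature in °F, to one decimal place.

The 9.3°R change is an interval, so only the factor 5/9 applies: +9.3 × 5/9 = +5.1667°C.
Final Celsius temperature: 107.0000 + 5.1667 = 112.1667°C.
In Fahrenheit: 112.1667 × 1.8 + 32 = 233.9°F.

233.9°F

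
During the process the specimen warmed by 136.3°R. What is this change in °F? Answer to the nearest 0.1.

Rankine and Fahrenheit degrees are the same size, so the interval is unchanged: 136.3.

136.3°F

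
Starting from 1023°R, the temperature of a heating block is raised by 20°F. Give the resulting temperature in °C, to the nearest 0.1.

306.3°C

Initial temperature in Celsius: (1023 - 491.67) × 5/9 = 295.1833°C.
The 20°F change is an interval, so only the factor 5/9 applies: +20 × 5/9 = +11.1111°C.
Final Celsius temperature: 295.1833 + 11.1111 = 306.2944°C.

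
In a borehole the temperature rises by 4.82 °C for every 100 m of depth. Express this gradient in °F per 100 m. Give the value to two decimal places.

The quantity depends on a temperature interval, so only the ratio of degree sizes applies; the offset between the scales is irrelevant.
A change of 1°C is a change of 1.8°F, so 4.82 × 1.8 = 8.68.

8.68 °F/100 m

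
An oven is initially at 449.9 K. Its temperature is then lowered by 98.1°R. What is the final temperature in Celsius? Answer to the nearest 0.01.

Initial temperature in Celsius: 449.9 - 273.15 = 176.7500°C.
The 98.1°R change is an interval, so only the factor 5/9 applies: -98.1 × 5/9 = -54.5000°C.
Final Celsius temperature: 176.7500 - 54.5000 = 122.2500°C.

122.25°C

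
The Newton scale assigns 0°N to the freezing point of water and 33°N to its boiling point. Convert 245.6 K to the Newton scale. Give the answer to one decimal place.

-9.1°N

First in Celsius: 245.6 - 273.15 = -27.5500°C.
Linearly onto the Newton scale: 0 + (-27.5500 / 100) × (33 - 0) = -9.1°N.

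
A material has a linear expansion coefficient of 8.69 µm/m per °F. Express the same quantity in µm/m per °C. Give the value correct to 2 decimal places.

The quantity depends on a temperature interval, so only the ratio of degree sizes applies; the offset between the scales is irrelevant.
A change of 1°C is a change of 1.8°F, so per °C the value is 8.69 × 1.8 = 15.64.

15.64 µm/m per °C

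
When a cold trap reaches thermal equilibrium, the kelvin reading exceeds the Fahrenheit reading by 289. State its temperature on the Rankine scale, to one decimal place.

Let x be the Fahrenheit reading; then the kelvin reading is 5/9·x + 255.372.
(5/9·x + 255.372) - x = 289  ⇒  (-4/9)·x = 33.6278  ⇒  x = -75.6625°F.
In Celsius: (-75.6625 - 32) × 5/9 = -59.8125°C.
In Rankine: -59.8125 × 1.8 + 491.67 = 384.0°R.

384.0°R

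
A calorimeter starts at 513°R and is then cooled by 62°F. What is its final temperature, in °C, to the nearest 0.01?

Initial temperature in Celsius: (513 - 491.67) × 5/9 = 11.8500°C.
The 62°F change is an interval, so only the factor 5/9 applies: -62 × 5/9 = -34.4444°C.
Final Celsius temperature: 11.8500 - 34.4444 = -22.5944°C.

-22.59°C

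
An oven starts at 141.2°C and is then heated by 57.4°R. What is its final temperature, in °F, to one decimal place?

343.6°F

The 57.4°R change is an interval, so only the factor 5/9 applies: +57.4 × 5/9 = +31.8889°C.
Final Celsius temperature: 141.2000 + 31.8889 = 173.0889°C.
In Fahrenheit: 173.0889 × 1.8 + 32 = 343.6°F.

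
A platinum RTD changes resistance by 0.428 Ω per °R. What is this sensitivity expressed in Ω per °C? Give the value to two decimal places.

0.77 Ω per °C

Since only a temperature interval is involved, the additive offset between the scales drops out.
A change of 1°C is a change of 1.8°R, so per °C the value is 0.428 × 1.8 = 0.77.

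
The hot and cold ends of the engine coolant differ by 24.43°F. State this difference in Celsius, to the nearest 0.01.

13.57°C

An interval of 1°F corresponds to 5/9°C.
24.43 × 5/9 = 13.57.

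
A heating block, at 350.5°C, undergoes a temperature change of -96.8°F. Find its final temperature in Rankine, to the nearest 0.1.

1025.8°R

The 96.8°F change is an interval, so only the factor 5/9 applies: -96.8 × 5/9 = -53.7778°C.
Final Celsius temperature: 350.5000 - 53.7778 = 296.7222°C.
In Rankine: 296.7222 × 1.8 + 491.67 = 1025.8°R.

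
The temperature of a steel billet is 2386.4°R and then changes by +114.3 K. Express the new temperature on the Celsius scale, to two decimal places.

Initial temperature in Celsius: (2386.4 - 491.67) × 5/9 = 1052.6278°C.
The 114.3 K change is an interval; Kelvin and Celsius degrees are the same size, so ΔC = +114.3°C.
Final Celsius temperature: 1052.6278 + 114.3000 = 1166.9278°C.

1166.93°C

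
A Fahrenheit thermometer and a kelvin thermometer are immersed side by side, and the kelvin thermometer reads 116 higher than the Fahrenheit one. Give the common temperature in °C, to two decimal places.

156.44°C

Let x be the Fahrenheit reading; then the kelvin reading is 5/9·x + 255.372.
(5/9·x + 255.372) - x = 116  ⇒  (-4/9)·x = -139.372  ⇒  x = 313.5875°F.
In Celsius: (313.5875 - 32) × 5/9 = 156.44°C.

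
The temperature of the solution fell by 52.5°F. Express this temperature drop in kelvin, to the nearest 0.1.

29.2 K

An interval of 1°F corresponds to 5/9 K.
52.5 × 5/9 = 29.2.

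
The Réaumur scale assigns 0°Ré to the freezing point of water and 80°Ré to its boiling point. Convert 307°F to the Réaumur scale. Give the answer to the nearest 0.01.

First in Celsius: (307 - 32) × 5/9 = 152.7778°C.
Linearly onto the Réaumur scale: 0 + (152.7778 / 100) × (80 - 0) = 122.22°Ré.

122.22°Ré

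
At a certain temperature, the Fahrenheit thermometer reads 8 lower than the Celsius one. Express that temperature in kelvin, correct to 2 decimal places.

Let x be the Celsius reading; then the Fahrenheit reading is 1.8·x + 32.
(1.8·x + 32) - x = -8  ⇒  (0.8)·x = -40  ⇒  x = -50.0000°C.
In kelvin: -50.0000 + 273.15 = 223.15 K.

223.15 K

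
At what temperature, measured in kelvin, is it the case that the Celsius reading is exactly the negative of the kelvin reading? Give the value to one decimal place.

136.6 K

Let K be the kelvin reading. The Celsius reading is C = 1·K - 273.15.
Require C = -1·K: 1·K - 273.15 = -1·K.
(2)·K = 273.15  ⇒  K = 136.6.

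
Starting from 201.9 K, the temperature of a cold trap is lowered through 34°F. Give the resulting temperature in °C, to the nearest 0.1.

Initial temperature in Celsius: 201.9 - 273.15 = -71.2500°C.
The 34°F change is an interval, so only the factor 5/9 applies: -34 × 5/9 = -18.8889°C.
Final Celsius temperature: -71.2500 - 18.8889 = -90.1389°C.

-90.1°C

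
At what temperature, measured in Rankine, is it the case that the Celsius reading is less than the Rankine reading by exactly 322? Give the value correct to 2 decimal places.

Let R be the Rankine reading. The Celsius reading is C = 5/9·R - 273.15.
Require C - R = -322: (-4/9)·R - 273.15 = -322.
R = (-322 + 273.15) / (-4/9) = 109.91.

109.91°R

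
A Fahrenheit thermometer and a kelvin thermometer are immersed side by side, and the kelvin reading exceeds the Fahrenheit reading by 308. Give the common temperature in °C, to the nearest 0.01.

-83.56°C

Let x be the Fahrenheit reading; then the kelvin reading is 5/9·x + 255.372.
(5/9·x + 255.372) - x = 308  ⇒  (-4/9)·x = 52.6278  ⇒  x = -118.4125°F.
In Celsius: (-118.4125 - 32) × 5/9 = -83.56°C.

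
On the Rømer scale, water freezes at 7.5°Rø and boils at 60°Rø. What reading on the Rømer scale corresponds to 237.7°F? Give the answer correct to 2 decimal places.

First in Celsius: (237.7 - 32) × 5/9 = 114.2778°C.
Linearly onto the Rømer scale: 7.5 + (114.2778 / 100) × (60 - 7.5) = 67.50°Rø.

67.50°Rø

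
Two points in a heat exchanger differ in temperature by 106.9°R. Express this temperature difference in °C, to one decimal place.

For a temperature interval the offset drops out; only the factor 5/9 applies.
106.9 × 5/9 = 59.4.

59.4°C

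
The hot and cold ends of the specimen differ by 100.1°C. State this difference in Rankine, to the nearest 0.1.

An interval of 1°C corresponds to 1.8°R.
100.1 × 1.8 = 180.2.

180.2°R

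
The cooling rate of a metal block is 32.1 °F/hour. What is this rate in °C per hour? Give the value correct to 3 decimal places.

17.833 °C/hour

Since only a temperature interval is involved, the additive offset between the scales drops out.
A change of 1°F is a change of 5/9°C, so 32.1 × 5/9 = 17.833.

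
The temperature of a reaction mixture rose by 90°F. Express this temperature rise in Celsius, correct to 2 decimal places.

An interval of 1°F corresponds to 5/9°C.
90 × 5/9 = 50.00.

50.00°C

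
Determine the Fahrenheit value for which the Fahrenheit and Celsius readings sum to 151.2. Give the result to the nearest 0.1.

108.6°F

Let F be the Fahrenheit reading. The Celsius reading is C = 5/9·F - 17.7778.
Require F + C = 151.2: (14/9)·F - 17.7778 = 151.2.
F = (151.2 + 17.7778) / (14/9) = 108.6.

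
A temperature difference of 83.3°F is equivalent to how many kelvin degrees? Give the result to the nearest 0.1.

46.3 K

Only the scale ratio 5/9 matters for a change in temperature.
83.3 × 5/9 = 46.3.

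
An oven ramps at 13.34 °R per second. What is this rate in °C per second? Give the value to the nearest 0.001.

The quantity depends on a temperature interval, so only the ratio of degree sizes applies; the offset between the scales is irrelevant.
A change of 1°R is a change of 5/9°C, so 13.34 × 5/9 = 7.411.

7.411 °C/second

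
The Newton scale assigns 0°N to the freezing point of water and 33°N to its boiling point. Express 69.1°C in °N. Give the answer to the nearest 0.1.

22.8°N

Linearly onto the Newton scale: 0 + (69.1000 / 100) × (33 - 0) = 22.8°N.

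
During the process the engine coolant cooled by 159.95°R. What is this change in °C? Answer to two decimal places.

An interval of 1°R corresponds to 5/9°C.
159.95 × 5/9 = 88.86.

88.86°C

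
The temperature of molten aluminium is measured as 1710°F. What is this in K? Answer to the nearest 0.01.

1205.37 K

In Celsius: (1710 - 32) × 5/9 = 932.2222°C.
In kelvin: 932.2222 + 273.15 = 1205.37 K.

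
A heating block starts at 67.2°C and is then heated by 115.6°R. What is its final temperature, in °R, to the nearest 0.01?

The 115.6°R change is an interval, so only the factor 5/9 applies: +115.6 × 5/9 = +64.2222°C.
Final Celsius temperature: 67.2000 + 64.2222 = 131.4222°C.
In Rankine: 131.4222 × 1.8 + 491.67 = 728.23°R.

728.23°R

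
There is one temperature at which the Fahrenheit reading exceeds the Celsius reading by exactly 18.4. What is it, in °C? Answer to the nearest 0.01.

Let C be the Celsius reading. The Fahrenheit reading is F = 1.8·C + 32.
Require F - C = 18.4: (0.8)·C + 32 = 18.4.
C = (18.4 - 32) / (0.8) = -17.00.

-17.00°C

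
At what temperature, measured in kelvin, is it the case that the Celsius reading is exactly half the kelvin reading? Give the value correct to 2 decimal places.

Let K be the kelvin reading. The Celsius reading is C = 1·K - 273.15.
Require C = 0.5·K: 1·K - 273.15 = 0.5·K.
(0.5)·K = 273.15  ⇒  K = 546.30.

546.30 K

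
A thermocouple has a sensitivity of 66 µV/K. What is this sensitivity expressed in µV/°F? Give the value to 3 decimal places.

The quantity depends on a temperature interval, so only the ratio of degree sizes applies; the offset between the scales is irrelevant.
A change of 1°F is a change of 5/9 K, so per °F the value is 66 × 5/9 = 36.667.

36.667 µV/°F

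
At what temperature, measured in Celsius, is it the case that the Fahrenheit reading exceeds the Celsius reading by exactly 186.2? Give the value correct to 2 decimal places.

Let C be the Celsius reading. The Fahrenheit reading is F = 1.8·C + 32.
Require F - C = 186.2: (0.8)·C + 32 = 186.2.
C = (186.2 - 32) / (0.8) = 192.75.

192.75°C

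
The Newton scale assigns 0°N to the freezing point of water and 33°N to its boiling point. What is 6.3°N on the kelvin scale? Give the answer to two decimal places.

Linear interpolation between the fixed points: C = (6.3 - 0) × 100 / (33 - 0) = 19.0909°C.
Then 19.0909 + 273.15 = 292.24 K.

292.24 K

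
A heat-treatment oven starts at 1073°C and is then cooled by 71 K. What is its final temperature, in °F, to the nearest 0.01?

1835.60°F

The 71 K change is an interval; Kelvin and Celsius degrees are the same size, so ΔC = -71°C.
Final Celsius temperature: 1073.0000 - 71.0000 = 1002.0000°C.
In Fahrenheit: 1002.0000 × 1.8 + 32 = 1835.60°F.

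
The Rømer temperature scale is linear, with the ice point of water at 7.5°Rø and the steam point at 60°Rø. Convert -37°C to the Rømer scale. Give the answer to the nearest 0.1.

Linearly onto the Rømer scale: 7.5 + (-37.0000 / 100) × (60 - 7.5) = -11.9°Rø.

-11.9°Rø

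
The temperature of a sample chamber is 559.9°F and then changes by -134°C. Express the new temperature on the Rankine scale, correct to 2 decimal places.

778.37°R

Initial temperature in Celsius: (559.9 - 32) × 5/9 = 293.2778°C.
Final Celsius temperature: 293.2778 - 134.0000 = 159.2778°C.
In Rankine: 159.2778 × 1.8 + 491.67 = 778.37°R.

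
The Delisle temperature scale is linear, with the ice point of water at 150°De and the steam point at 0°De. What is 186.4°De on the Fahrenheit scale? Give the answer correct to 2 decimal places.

Linear interpolation between the fixed points: C = (186.4 - 150) × 100 / (0 - 150) = -24.2667°C.
Then -24.2667 × 1.8 + 32 = -11.68°F.

-11.68°F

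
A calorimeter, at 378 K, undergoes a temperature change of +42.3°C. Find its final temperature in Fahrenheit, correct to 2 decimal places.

296.87°F

Initial temperature in Celsius: 378 - 273.15 = 104.8500°C.
Final Celsius temperature: 104.8500 + 42.3000 = 147.1500°C.
In Fahrenheit: 147.1500 × 1.8 + 32 = 296.87°F.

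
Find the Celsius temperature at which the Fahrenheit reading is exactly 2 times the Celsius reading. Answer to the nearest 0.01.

Let C be the Celsius reading. The Fahrenheit reading is F = 1.8·C + 32.
Require F = 2·C: 1.8·C + 32 = 2·C.
(-0.2)·C = -32  ⇒  C = 160.00.

160.00°C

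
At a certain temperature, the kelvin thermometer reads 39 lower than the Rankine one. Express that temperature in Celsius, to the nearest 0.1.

-224.4°C

Let x be the Rankine reading; then the kelvin reading is 5/9·x.
(5/9·x) - x = -39  ⇒  (-4/9)·x = -39  ⇒  x = 87.7500°R.
In Celsius: (87.75 - 491.67) × 5/9 = -224.4°C.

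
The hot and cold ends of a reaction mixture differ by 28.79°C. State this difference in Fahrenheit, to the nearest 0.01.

An interval of 1°C corresponds to 1.8°F.
28.79 × 1.8 = 51.82.

51.82°F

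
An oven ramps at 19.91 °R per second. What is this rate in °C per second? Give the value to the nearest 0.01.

11.06 °C/second

The quantity depends on a temperature interval, so only the ratio of degree sizes applies; the offset between the scales is irrelevant.
A change of 1°R is a change of 5/9°C, so 19.91 × 5/9 = 11.06.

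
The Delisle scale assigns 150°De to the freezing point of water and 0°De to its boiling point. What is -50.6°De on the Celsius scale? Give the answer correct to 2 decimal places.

Linear interpolation between the fixed points: C = (-50.6 - 150) × 100 / (0 - 150) = 133.7333°C.

133.73°C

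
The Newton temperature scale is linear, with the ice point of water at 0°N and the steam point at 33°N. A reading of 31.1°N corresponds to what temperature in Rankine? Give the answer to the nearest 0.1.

Linear interpolation between the fixed points: C = (31.1 - 0) × 100 / (33 - 0) = 94.2424°C.
Then 94.2424 × 1.8 + 491.67 = 661.3°R.

661.3°R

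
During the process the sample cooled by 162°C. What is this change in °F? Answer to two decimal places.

For a temperature interval the offset drops out; only the factor 1.8 applies.
162 × 1.8 = 291.60.

291.60°F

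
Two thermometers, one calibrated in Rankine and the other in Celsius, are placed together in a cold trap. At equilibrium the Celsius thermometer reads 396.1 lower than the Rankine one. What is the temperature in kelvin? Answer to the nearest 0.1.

Let x be the Rankine reading; then the Celsius reading is 5/9·x - 273.15.
(5/9·x - 273.15) - x = -396.1  ⇒  (-4/9)·x = -122.95  ⇒  x = 276.6375°R.
In Celsius: (276.6375 - 491.67) × 5/9 = -119.4625°C.
In kelvin: -119.4625 + 273.15 = 153.7 K.

153.7 K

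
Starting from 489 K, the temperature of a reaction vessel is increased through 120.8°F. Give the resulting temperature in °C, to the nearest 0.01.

282.96°C

Initial temperature in Celsius: 489 - 273.15 = 215.8500°C.
The 120.8°F change is an interval, so only the factor 5/9 applies: +120.8 × 5/9 = +67.1111°C.
Final Celsius temperature: 215.8500 + 67.1111 = 282.9611°C.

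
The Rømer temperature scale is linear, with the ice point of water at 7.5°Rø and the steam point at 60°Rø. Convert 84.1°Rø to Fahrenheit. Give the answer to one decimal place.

294.6°F

Linear interpolation between the fixed points: C = (84.1 - 7.5) × 100 / (60 - 7.5) = 145.9048°C.
Then 145.9048 × 1.8 + 32 = 294.6°F.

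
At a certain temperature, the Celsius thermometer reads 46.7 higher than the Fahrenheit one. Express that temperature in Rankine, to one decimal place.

Let x be the Fahrenheit reading; then the Celsius reading is 5/9·x - 17.7778.
(5/9·x - 17.7778) - x = 46.7  ⇒  (-4/9)·x = 64.4778  ⇒  x = -145.0750°F.
In Celsius: (-145.075 - 32) × 5/9 = -98.3750°C.
In Rankine: -98.3750 × 1.8 + 491.67 = 314.6°R.

314.6°R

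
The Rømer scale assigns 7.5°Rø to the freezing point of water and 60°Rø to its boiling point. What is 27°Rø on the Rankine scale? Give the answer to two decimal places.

Linear interpolation between the fixed points: C = (27 - 7.5) × 100 / (60 - 7.5) = 37.1429°C.
Then 37.1429 × 1.8 + 491.67 = 558.53°R.

558.53°R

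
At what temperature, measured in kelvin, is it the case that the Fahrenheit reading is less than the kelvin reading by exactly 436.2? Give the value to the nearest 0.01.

29.34 K

Let K be the kelvin reading. The Fahrenheit reading is F = 1.8·K - 459.67.
Require F - K = -436.2: (0.8)·K - 459.67 = -436.2.
K = (-436.2 + 459.67) / (0.8) = 29.34.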